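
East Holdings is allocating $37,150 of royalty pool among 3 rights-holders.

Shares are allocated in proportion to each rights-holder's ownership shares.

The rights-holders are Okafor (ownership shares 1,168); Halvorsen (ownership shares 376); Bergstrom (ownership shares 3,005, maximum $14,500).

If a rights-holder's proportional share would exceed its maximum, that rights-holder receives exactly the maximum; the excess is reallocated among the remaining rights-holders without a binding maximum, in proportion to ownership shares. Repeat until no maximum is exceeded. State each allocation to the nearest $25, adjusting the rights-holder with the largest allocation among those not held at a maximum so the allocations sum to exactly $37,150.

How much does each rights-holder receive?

Okafor: $17,125 · Halvorsen: $5,525 · Bergstrom: $14,500

Total ownership shares = 4,549.
Proportional shares (ignoring caps): Okafor 9,538.62; Halvorsen 3,070.65; Bergstrom 24,540.72.
Held at cap: Bergstrom ($14,500); residual $22,650 reallocated over remaining ownership shares 1,544.
Shares after redistribution: Okafor 17,134.20 → $17,125; Halvorsen 5,515.80 → $5,525.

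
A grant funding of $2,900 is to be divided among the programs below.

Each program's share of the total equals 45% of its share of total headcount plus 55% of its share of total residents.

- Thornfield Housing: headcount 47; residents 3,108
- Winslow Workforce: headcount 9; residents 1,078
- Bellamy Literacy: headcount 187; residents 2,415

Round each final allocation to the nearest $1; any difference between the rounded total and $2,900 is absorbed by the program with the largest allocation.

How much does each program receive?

Totals — headcount 243, residents 6,601.
Combined weights (45% headcount + 55% residents): Thornfield Housing 0.3460; Winslow Workforce 0.1065; Bellamy Literacy 0.5475.
Proportional shares: Thornfield Housing 1,003.39; Winslow Workforce 308.81; Bellamy Literacy 1,587.80.
Rounded to nearest $1: Thornfield Housing $1,003; Winslow Workforce $309; Bellamy Literacy $1,588. Sum = $2,900.
Sum already equals the total — no adjustment.

Thornfield Housing: $1,003 · Winslow Workforce: $309 · Bellamy Literacy: $1,588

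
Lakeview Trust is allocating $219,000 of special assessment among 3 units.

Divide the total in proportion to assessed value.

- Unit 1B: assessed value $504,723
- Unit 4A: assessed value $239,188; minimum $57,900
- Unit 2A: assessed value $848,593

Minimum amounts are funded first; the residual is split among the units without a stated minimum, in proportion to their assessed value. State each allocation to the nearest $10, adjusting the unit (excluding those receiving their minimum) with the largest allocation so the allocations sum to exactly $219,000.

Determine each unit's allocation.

Unit 1B: $60,080 · Unit 4A: $57,900 · Unit 2A: $101,020

Guaranteed amounts: Unit 4A $57,900. Residual $161,100.
Residual split over remaining assessed value 1,353,316: Unit 1B 60,082.70 → $60,080; Unit 2A 101,017.30 → $101,020.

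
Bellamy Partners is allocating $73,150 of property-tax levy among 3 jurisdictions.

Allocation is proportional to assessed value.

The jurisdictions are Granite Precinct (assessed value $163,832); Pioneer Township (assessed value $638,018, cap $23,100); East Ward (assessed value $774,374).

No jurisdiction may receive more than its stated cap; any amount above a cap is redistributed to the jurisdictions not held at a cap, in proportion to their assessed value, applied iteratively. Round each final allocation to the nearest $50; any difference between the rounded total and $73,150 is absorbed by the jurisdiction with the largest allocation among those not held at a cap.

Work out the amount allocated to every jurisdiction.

Granite Precinct: $8,750 | Pioneer Township: $23,100 | East Ward: $41,300

Total assessed value = 1,576,224.
Pro-rata shares before constraints: Granite Precinct 7,603.18; Pioneer Township 29,609.38; East Ward 35,937.44.
Cap binds for Pioneer Township ($23,100); remaining pool $50,050 reallocated over remaining assessed value 938,206.
Shares after redistribution: Granite Precinct 8,739.86 → $8,750; East Ward 41,310.14 → $41,300.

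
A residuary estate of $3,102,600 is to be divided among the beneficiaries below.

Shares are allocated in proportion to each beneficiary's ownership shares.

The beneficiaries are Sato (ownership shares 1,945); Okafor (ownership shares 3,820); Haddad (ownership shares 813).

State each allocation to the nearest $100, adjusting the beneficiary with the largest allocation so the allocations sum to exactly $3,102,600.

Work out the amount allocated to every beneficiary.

Sum of ownership shares: 6,578.
Proportional shares: Sato 1,945/6,578 × $3,102,600 = 917,384.77; Okafor 3,820/6,578 × $3,102,600 = 1,801,753.12; Haddad 813/6,578 × $3,102,600 = 383,462.12.
After rounding ($100): Sato $917,400; Okafor $1,801,800; Haddad $383,500. Sum = $3,102,700.
Difference $3,102,600 − $3,102,700 = −$100 applied to largest allocation (Okafor): Okafor becomes $1,801,700.

Sato: $917,400; Okafor: $1,801,700; Haddad: $383,500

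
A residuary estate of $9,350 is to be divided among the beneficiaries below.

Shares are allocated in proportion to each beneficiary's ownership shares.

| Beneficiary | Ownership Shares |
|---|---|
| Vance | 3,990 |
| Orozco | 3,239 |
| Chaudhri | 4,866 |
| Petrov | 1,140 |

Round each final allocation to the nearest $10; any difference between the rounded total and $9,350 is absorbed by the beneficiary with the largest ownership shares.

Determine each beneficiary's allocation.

Vance: $2,820 | Orozco: $2,290 | Chaudhri: $3,430 | Petrov: $810

Total ownership shares = 13,235.
Proportional shares: Vance 3,990/13,235 × $9,350 = 2,818.78; Orozco 3,239/13,235 × $9,350 = 2,288.22; Chaudhri 4,866/13,235 × $9,350 = 3,437.64; Petrov 1,140/13,235 × $9,350 = 805.36.
At nearest $10: Vance $2,820; Orozco $2,290; Chaudhri $3,440; Petrov $810. Sum = $9,360.
Difference $9,350 − $9,360 = −$10 applied to largest ownership shares (Chaudhri): Chaudhri becomes $3,430.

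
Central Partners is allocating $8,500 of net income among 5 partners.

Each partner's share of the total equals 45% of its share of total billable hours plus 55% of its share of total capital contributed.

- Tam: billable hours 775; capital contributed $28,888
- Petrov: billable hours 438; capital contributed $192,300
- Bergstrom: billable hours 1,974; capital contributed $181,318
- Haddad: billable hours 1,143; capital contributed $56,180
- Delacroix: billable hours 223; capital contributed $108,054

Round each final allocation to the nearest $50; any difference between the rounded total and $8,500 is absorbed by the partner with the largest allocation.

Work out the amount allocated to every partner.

Billable hours total 4,553; capital contributed total 566,740.
Composite weights (45% billable hours + 55% capital contributed): Tam 0.1046; Petrov 0.2299; Bergstrom 0.3711; Haddad 0.1675; Delacroix 0.1269.
Unrounded shares: Tam 889.38; Petrov 1,954.24; Bergstrom 3,154.05; Haddad 1,423.67; Delacroix 1,078.67.
Rounded to nearest $50: Tam $900; Petrov $1,950; Bergstrom $3,150; Haddad $1,400; Delacroix $1,100. Sum = $8,500.
Sum already equals the total — no adjustment.

Tam: $900 · Petrov: $1,950 · Bergstrom: $3,150 · Haddad: $1,400 · Delacroix: $1,100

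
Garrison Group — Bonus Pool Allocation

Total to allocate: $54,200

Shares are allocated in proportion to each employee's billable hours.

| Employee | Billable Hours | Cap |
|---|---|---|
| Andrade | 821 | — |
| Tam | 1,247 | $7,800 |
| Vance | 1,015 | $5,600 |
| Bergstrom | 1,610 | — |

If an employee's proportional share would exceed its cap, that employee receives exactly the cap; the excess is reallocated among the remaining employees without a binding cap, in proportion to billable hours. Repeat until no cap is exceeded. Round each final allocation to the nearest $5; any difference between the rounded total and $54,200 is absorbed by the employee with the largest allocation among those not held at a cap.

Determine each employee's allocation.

Andrade: $13,780; Tam: $7,800; Vance: $5,600; Bergstrom: $27,020

Total billable hours = 4,693.
Unconstrained shares: Andrade 9,481.82; Tam 14,401.75; Vance 11,722.35; Bergstrom 18,594.08.
Held at cap: Tam ($7,800), Vance ($5,600); remaining pool $40,800 reallocated over remaining billable hours 2,431.
Shares after redistribution: Andrade 13,779.02 → $13,780; Bergstrom 27,020.98 → $27,020.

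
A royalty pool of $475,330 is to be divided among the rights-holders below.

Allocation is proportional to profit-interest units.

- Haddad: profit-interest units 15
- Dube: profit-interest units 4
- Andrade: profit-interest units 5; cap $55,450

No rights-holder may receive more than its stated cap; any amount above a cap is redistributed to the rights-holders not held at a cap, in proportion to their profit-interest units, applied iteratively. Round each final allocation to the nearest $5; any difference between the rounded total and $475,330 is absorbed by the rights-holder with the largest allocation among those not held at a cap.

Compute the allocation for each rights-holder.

Haddad: $331,485 | Dube: $88,395 | Andrade: $55,450

Profit-interest units total: 24.
Unconstrained shares: Haddad 297,081.25; Dube 79,221.67; Andrade 99,027.08.
Capped: Andrade ($55,450); balance $419,880 reallocated over remaining profit-interest units 19.
Shares after redistribution: Haddad 331,484.21 → $331,485; Dube 88,395.79 → $88,395.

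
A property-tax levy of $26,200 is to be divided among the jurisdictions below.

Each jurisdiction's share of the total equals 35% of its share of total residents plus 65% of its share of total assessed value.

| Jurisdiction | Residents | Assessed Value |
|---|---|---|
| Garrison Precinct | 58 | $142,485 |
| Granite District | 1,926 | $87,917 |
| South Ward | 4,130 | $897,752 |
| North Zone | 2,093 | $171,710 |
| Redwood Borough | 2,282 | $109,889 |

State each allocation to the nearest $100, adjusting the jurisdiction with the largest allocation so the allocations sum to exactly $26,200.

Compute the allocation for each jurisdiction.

Residents total 10,489; assessed value total 1,409,753.
Blended shares (35% residents + 65% assessed value): Garrison Precinct 0.0676; Granite District 0.1048; South Ward 0.5517; North Zone 0.1490; Redwood Borough 0.1268.
Raw shares: Garrison Precinct 1,771.94; Granite District 2,745.85; South Ward 14,455.61; North Zone 3,904.08; Redwood Borough 3,322.51.
At nearest $100: Garrison Precinct $1,800; Granite District $2,700; South Ward $14,500; North Zone $3,900; Redwood Borough $3,300. Sum = $26,200.
Sum already equals the total — no adjustment.

Garrison Precinct: $1,800 | Granite District: $2,700 | South Ward: $14,500 | North Zone: $3,900 | Redwood Borough: $3,300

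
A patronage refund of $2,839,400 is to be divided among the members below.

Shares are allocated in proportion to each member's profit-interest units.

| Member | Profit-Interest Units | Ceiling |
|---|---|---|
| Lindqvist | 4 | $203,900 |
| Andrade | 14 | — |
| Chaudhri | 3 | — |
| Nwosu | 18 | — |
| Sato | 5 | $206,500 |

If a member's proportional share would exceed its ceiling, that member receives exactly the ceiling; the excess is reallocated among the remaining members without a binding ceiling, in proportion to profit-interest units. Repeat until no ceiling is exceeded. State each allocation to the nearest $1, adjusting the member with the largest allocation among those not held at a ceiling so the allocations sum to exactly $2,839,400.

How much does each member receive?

Sum of profit-interest units: 44.
Proportional shares (ignoring caps): Lindqvist 258,127.27; Andrade 903,445.45; Chaudhri 193,595.45; Nwosu 1,161,572.73; Sato 322,659.09.
Held at cap: Lindqvist ($203,900), Sato ($206,500); balance $2,429,000 reallocated over remaining profit-interest units 35.
Shares after redistribution: Andrade 971,600.00 → $971,600; Chaudhri 208,200.00 → $208,200; Nwosu 1,249,200.00 → $1,249,200.

Lindqvist: $203,900 | Andrade: $971,600 | Chaudhri: $208,200 | Nwosu: $1,249,200 | Sato: $206,500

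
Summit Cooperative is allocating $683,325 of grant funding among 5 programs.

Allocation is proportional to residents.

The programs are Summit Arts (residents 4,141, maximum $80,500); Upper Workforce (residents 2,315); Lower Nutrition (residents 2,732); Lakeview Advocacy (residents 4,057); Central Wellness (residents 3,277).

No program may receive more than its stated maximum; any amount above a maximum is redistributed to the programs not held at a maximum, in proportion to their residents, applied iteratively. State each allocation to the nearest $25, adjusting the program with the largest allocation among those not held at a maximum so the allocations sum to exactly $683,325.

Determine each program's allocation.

Summit Arts: $80,500 | Upper Workforce: $112,725 | Lower Nutrition: $133,025 | Lakeview Advocacy: $197,525 | Central Wellness: $159,550

Residents total: 16,522.
Pro-rata shares before constraints: Summit Arts 171,265.51; Upper Workforce 95,744.91; Lower Nutrition 112,991.40; Lakeview Advocacy 167,791.40; Central Wellness 135,531.78.
Cap binds for Summit Arts ($80,500); residual $602,825 reallocated over remaining residents 12,381.
Remaining shares: Upper Workforce 112,716.25 → $112,725; Lower Nutrition 133,019.78 → $133,025; Lakeview Advocacy 197,533.40 → $197,525; Central Wellness 159,555.57 → $159,550.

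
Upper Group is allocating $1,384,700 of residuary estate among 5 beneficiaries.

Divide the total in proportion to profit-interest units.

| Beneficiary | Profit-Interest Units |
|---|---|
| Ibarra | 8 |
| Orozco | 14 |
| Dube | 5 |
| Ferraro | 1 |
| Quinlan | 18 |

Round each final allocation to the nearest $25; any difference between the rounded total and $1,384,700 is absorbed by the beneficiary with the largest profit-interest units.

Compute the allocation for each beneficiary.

Ibarra: $240,825 · Orozco: $421,425 · Dube: $150,500 · Ferraro: $30,100 · Quinlan: $541,850

Total profit-interest units = 8 + 14 + 5 + 1 + 18 = 46.
Unrounded shares: Ibarra 240,817.39; Orozco 421,430.43; Dube 150,510.87; Ferraro 30,102.17; Quinlan 541,839.13.
At nearest $25: Ibarra $240,825; Orozco $421,425; Dube $150,500; Ferraro $30,100; Quinlan $541,850. Sum = $1,384,700.
Rounded total matches; no reconciliation needed.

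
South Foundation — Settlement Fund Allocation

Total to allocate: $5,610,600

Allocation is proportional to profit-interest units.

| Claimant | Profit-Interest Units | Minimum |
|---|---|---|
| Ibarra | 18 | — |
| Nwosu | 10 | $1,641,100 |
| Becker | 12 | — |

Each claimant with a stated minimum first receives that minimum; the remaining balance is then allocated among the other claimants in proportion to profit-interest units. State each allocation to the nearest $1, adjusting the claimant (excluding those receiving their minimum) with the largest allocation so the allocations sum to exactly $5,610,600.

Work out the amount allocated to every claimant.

Ibarra: $2,381,700 | Nwosu: $1,641,100 | Becker: $1,587,800

Guaranteed amounts: Nwosu $1,641,100. Remaining pool $3,969,500.
Remaining pool split over remaining profit-interest units 30: Ibarra 2,381,700.00 → $2,381,700; Becker 1,587,800.00 → $1,587,800.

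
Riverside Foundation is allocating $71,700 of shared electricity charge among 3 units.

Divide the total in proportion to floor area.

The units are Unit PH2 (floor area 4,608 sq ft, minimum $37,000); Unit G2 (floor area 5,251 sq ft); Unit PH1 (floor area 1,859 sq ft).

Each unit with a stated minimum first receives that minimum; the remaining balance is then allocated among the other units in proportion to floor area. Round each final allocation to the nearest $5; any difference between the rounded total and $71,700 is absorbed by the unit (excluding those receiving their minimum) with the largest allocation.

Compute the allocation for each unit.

Unit PH2: $37,000 | Unit G2: $25,625 | Unit PH1: $9,075

Guaranteed amounts: Unit PH2 $37,000. Balance $34,700.
Balance split over remaining floor area 7,110: Unit G2 25,627.24 → $25,625; Unit PH1 9,072.76 → $9,075.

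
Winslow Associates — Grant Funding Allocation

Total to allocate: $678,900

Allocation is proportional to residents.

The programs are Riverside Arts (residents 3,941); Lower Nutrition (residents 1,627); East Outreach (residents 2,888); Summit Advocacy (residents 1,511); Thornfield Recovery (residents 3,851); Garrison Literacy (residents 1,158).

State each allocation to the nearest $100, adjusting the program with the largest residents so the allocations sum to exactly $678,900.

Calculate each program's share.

Combined residents = 3,941 + 1,627 + 2,888 + 1,511 + 3,851 + 1,158 = 14,976.
Unrounded shares: Riverside Arts 178,655.51; Lower Nutrition 73,756.03; East Outreach 130,920.35; Summit Advocacy 68,497.46; Thornfield Recovery 174,575.58; Garrison Literacy 52,495.07.
At nearest $100: Riverside Arts $178,700; Lower Nutrition $73,800; East Outreach $130,900; Summit Advocacy $68,500; Thornfield Recovery $174,600; Garrison Literacy $52,500. Sum = $679,000.
Difference $678,900 − $679,000 = −$100 applied to largest residents (Riverside Arts): Riverside Arts becomes $178,600.

Riverside Arts: $178,600 · Lower Nutrition: $73,800 · East Outreach: $130,900 · Summit Advocacy: $68,500 · Thornfield Recovery: $174,600 · Garrison Literacy: $52,500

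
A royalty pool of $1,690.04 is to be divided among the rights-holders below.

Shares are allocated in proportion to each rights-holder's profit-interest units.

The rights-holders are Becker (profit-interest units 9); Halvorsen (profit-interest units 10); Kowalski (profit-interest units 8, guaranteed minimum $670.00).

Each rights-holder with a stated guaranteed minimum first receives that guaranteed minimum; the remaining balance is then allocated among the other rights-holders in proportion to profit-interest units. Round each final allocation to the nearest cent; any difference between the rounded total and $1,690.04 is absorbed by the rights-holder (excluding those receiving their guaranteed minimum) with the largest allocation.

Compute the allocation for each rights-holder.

Becker: $483.18 · Halvorsen: $536.86 · Kowalski: $670.00

Minimums first: Kowalski $670.00. Remaining pool $1,020.04.
Remaining pool split over remaining profit-interest units 19: Becker 483.1768 → $483.18; Halvorsen 536.8632 → $536.86.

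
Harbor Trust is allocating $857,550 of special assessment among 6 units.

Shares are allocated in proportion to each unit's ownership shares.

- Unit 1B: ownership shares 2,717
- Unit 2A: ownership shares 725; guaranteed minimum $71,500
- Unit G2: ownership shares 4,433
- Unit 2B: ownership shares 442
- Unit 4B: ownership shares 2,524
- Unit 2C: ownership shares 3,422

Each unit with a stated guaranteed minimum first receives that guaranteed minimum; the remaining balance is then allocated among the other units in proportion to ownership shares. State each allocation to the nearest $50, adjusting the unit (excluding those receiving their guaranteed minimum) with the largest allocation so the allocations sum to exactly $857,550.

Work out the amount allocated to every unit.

Unit 1B: $157,750 · Unit 2A: $71,500 · Unit G2: $257,400 · Unit 2B: $25,650 · Unit 4B: $146,550 · Unit 2C: $198,700

Fund the minimums — Unit 2A $71,500. Balance $786,050.
Balance split over remaining ownership shares 13,538: Unit 1B 157,755.79 → $157,750; Unit G2 257,391.02 → $257,400; Unit 2B 25,663.62 → $25,650; Unit 4B 146,549.73 → $146,550; Unit 2C 198,689.84 → $198,700.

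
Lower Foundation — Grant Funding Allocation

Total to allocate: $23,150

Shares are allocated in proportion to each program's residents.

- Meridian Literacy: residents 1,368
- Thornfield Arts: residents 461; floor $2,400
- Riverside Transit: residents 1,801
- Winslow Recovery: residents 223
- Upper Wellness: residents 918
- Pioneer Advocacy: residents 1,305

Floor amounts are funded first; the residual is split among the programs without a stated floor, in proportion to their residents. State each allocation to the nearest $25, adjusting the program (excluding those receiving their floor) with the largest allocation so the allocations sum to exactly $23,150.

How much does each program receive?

Meridian Literacy: $5,050 | Thornfield Arts: $2,400 | Riverside Transit: $6,650 | Winslow Recovery: $825 | Upper Wellness: $3,400 | Pioneer Advocacy: $4,825

Fund the minimums — Thornfield Arts $2,400. Remaining pool $20,750.
Remaining pool split over remaining residents 5,615: Meridian Literacy 5,055.39 → $5,050; Riverside Transit 6,655.52 → $6,650; Winslow Recovery 824.09 → $825; Upper Wellness 3,392.43 → $3,400; Pioneer Advocacy 4,822.57 → $4,825.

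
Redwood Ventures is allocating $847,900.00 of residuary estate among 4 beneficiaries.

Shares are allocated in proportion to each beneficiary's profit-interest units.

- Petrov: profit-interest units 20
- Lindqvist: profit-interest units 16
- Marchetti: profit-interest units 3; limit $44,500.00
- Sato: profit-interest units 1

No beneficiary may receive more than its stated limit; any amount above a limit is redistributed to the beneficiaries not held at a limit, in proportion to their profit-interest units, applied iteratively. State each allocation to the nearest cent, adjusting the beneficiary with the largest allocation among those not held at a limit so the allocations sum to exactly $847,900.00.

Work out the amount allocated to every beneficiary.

Sum of profit-interest units: 40.
Unconstrained shares: Petrov 423,950.0000; Lindqvist 339,160.0000; Marchetti 63,592.5000; Sato 21,197.5000.
Held at cap: Marchetti ($44,500.00); remaining pool $803,400.00 reallocated over remaining profit-interest units 37.
Shares after redistribution: Petrov 434,270.2703 → $434,270.27; Lindqvist 347,416.2162 → $347,416.22; Sato 21,713.5135 → $21,713.51.

Petrov: $434,270.27; Lindqvist: $347,416.22; Marchetti: $44,500.00; Sato: $21,713.51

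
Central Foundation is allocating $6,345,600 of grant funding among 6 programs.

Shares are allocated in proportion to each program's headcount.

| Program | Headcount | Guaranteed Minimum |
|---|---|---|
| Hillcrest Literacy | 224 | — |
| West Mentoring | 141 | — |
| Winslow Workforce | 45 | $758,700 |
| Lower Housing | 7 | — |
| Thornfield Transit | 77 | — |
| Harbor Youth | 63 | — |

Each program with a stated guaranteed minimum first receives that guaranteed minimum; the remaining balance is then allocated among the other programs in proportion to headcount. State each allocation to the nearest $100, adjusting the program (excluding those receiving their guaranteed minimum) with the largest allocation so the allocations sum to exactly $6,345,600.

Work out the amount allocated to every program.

Guaranteed amounts: Winslow Workforce $758,700. Residual $5,586,900.
Residual split over remaining headcount 512: Hillcrest Literacy 2,444,268.75 → $2,444,300; West Mentoring 1,538,579.88 → $1,538,600; Lower Housing 76,383.40 → $76,400; Thornfield Transit 840,217.38 → $840,200; Harbor Youth 687,450.59 → $687,500.
Rounding difference −$100 applied to Hillcrest Literacy → $2,444,200.

Hillcrest Literacy: $2,444,200; West Mentoring: $1,538,600; Winslow Workforce: $758,700; Lower Housing: $76,400; Thornfield Transit: $840,200; Harbor Youth: $687,500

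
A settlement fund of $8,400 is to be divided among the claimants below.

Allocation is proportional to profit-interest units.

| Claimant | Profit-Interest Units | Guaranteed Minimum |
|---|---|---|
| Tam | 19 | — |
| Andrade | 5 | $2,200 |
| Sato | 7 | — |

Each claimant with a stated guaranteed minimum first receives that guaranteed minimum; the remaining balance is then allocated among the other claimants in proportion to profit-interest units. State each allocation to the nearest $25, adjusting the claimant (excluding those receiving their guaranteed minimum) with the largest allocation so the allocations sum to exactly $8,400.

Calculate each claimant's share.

Tam: $4,525 · Andrade: $2,200 · Sato: $1,675

Guaranteed amounts: Andrade $2,200. Residual $6,200.
Residual split over remaining profit-interest units 26: Tam 4,530.77 → $4,525; Sato 1,669.23 → $1,675.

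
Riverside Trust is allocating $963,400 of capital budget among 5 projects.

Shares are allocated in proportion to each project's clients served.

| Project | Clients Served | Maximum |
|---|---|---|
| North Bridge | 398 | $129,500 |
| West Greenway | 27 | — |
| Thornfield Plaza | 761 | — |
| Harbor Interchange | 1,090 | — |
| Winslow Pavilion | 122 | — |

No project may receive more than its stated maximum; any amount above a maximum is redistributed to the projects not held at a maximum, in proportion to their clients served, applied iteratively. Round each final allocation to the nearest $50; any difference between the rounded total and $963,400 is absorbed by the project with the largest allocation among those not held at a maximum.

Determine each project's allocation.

North Bridge: $129,500 · West Greenway: $11,250 · Thornfield Plaza: $317,300 · Harbor Interchange: $454,500 · Winslow Pavilion: $50,850

Combined clients served = 2,398.
Unconstrained shares: North Bridge 159,897.08; West Greenway 10,847.29; Thornfield Plaza 305,732.86; Harbor Interchange 437,909.09; Winslow Pavilion 49,013.68.
Capped: North Bridge ($129,500); residual $833,900 reallocated over remaining clients served 2,000.
Shares after redistribution: West Greenway 11,257.65 → $11,250; Thornfield Plaza 317,298.95 → $317,300; Harbor Interchange 454,475.50 → $454,500; Winslow Pavilion 50,867.90 → $50,850.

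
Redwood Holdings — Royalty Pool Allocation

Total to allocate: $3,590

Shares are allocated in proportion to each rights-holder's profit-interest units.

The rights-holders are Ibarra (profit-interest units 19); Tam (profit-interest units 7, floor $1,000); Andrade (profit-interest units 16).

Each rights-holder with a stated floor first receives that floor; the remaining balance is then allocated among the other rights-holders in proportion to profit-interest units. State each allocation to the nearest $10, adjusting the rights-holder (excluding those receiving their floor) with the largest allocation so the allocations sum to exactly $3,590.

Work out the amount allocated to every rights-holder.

Ibarra: $1,410 · Tam: $1,000 · Andrade: $1,180

Guaranteed amounts: Tam $1,000. Residual $2,590.
Residual split over remaining profit-interest units 35: Ibarra 1,406.00 → $1,410; Andrade 1,184.00 → $1,180.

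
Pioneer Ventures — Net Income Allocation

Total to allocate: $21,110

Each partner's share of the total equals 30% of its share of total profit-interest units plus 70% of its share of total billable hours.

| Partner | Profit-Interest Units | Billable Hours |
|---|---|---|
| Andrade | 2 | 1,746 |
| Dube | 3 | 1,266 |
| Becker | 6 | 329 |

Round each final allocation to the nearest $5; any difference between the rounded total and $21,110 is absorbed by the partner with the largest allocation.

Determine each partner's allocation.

Profit-interest units total 11; billable hours total 3,341.
Combined weights (30% profit-interest units + 70% billable hours): Andrade 0.4204; Dube 0.3471; Becker 0.2326.
Pro-rata amounts: Andrade 8,873.89; Dube 7,326.61; Becker 4,909.51.
Rounded to nearest $5: Andrade $8,875; Dube $7,325; Becker $4,910. Sum = $21,110.
No rounding difference to absorb.

Andrade: $8,875 | Dube: $7,325 | Becker: $4,910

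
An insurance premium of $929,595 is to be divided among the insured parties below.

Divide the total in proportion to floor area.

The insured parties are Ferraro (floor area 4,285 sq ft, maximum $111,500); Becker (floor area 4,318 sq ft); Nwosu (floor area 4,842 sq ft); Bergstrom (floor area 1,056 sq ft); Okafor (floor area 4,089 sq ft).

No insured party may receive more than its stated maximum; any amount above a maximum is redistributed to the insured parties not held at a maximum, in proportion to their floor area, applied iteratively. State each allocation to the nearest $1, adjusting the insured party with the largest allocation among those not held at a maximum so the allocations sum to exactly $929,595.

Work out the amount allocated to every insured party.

Ferraro: $111,500; Becker: $246,944; Nwosu: $276,911; Bergstrom: $60,392; Okafor: $233,848

Floor area total: 18,590.
Unconstrained shares: Ferraro 214,271.90; Becker 215,922.07; Nwosu 242,124.74; Bergstrom 52,805.40; Okafor 204,470.90.
Capped: Ferraro ($111,500); balance $818,095 reallocated over remaining floor area 14,305.
Shares after redistribution: Becker 246,944.02 → $246,944; Nwosu 276,911.29 → $276,911; Bergstrom 60,392.05 → $60,392; Okafor 233,847.64 → $233,848.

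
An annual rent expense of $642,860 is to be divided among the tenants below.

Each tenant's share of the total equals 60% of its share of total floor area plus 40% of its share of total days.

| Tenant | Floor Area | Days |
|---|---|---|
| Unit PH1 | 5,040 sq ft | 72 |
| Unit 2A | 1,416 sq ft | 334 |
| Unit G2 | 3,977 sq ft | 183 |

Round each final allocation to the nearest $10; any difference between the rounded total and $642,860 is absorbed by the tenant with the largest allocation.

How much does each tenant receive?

Unit PH1: $217,770 | Unit 2A: $198,170 | Unit G2: $226,920

Totals — floor area 10,433, days 589.
Combined weights (60% floor area + 40% days): Unit PH1 0.3387; Unit 2A 0.3083; Unit G2 0.3530.
Proportional shares: Unit PH1 217,766.22; Unit 2A 198,167.41; Unit G2 226,926.37.
At nearest $10: Unit PH1 $217,770; Unit 2A $198,170; Unit G2 $226,930. Sum = $642,870.
Difference $642,860 − $642,870 = −$10 applied to largest allocation (Unit G2): Unit G2 becomes $226,920.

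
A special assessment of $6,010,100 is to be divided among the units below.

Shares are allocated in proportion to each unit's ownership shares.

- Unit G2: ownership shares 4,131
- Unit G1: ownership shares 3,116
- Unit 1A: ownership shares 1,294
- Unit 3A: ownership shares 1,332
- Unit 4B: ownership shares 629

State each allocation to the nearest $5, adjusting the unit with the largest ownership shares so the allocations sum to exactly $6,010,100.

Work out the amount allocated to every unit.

Combined ownership shares = 4,131 + 3,116 + 1,294 + 1,332 + 629 = 10,502.
Unrounded shares: Unit G2 2,364,094.75; Unit G1 1,783,229.06; Unit 1A 740,532.22; Unit 3A 762,278.92; Unit 4B 359,965.04.
Rounded to nearest $5: Unit G2 $2,364,095; Unit G1 $1,783,230; Unit 1A $740,530; Unit 3A $762,280; Unit 4B $359,965. Sum = $6,010,100.
No rounding difference to absorb.

Unit G2: $2,364,095 · Unit G1: $1,783,230 · Unit 1A: $740,530 · Unit 3A: $762,280 · Unit 4B: $359,965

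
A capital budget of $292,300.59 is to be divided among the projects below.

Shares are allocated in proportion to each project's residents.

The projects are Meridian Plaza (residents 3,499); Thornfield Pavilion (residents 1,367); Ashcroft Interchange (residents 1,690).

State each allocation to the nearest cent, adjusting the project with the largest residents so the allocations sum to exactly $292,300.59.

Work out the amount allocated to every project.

Meridian Plaza: $156,003.63 | Thornfield Pavilion: $60,947.97 | Ashcroft Interchange: $75,348.99

Sum of residents: 3,499 + 1,367 + 1,690 = 6,556.
Pro-rata amounts: Meridian Plaza 156,003.6248; Thornfield Pavilion 60,947.9723; Ashcroft Interchange 75,348.9928.
At nearest cent: Meridian Plaza $156,003.62; Thornfield Pavilion $60,947.97; Ashcroft Interchange $75,348.99. Sum = $292,300.58.
Difference $292,300.59 − $292,300.58 = +$0.01 applied to largest residents (Meridian Plaza): Meridian Plaza becomes $156,003.63.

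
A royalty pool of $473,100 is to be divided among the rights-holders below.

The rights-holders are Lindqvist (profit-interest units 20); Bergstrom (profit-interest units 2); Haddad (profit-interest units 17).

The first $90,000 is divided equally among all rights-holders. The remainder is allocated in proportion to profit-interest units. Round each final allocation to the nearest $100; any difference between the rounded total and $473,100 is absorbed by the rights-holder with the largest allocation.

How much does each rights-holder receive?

First tranche $90,000 split equally: $30,000 each.
Remainder $383,100 by profit-interest units (total 39): Lindqvist 196,461.54 → $196,500; Bergstrom 19,646.15 → $19,600; Haddad 166,992.31 → $167,000.
Totals: Lindqvist $30,000 + $196,500 = $226,500; Bergstrom $30,000 + $19,600 = $49,600; Haddad $30,000 + $167,000 = $197,000.

Lindqvist: $226,500; Bergstrom: $49,600; Haddad: $197,000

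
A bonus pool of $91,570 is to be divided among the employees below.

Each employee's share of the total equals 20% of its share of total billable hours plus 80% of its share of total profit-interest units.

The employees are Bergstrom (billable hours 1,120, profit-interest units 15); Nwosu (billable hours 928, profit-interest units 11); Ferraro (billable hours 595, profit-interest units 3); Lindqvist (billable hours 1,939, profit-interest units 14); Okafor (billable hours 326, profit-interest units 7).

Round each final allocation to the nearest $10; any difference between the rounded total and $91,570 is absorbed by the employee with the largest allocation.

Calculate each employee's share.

Bergstrom: $26,160 | Nwosu: $19,580 | Ferraro: $6,620 | Lindqvist: $27,740 | Okafor: $11,470

Billable hours total 4,908; profit-interest units total 50.
Blended shares (20% billable hours + 80% profit-interest units): Bergstrom 0.2856; Nwosu 0.2138; Ferraro 0.0722; Lindqvist 0.3030; Okafor 0.1253.
Unrounded shares: Bergstrom 26,156.03; Nwosu 19,579.11; Ferraro 6,615.58; Lindqvist 27,746.98; Okafor 11,472.30.
Rounded to nearest $10: Bergstrom $26,160; Nwosu $19,580; Ferraro $6,620; Lindqvist $27,750; Okafor $11,470. Sum = $91,580.
Difference $91,570 − $91,580 = −$10 applied to largest allocation (Lindqvist): Lindqvist becomes $27,740.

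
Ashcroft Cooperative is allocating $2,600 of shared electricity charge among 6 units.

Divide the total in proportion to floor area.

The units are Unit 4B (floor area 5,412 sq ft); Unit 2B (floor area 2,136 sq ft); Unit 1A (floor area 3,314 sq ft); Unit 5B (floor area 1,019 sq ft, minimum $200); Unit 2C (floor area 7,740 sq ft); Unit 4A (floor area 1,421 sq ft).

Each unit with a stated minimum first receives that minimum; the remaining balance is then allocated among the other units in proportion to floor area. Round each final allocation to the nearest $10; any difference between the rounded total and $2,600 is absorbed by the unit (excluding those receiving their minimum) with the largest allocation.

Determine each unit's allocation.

Unit 4B: $650; Unit 2B: $260; Unit 1A: $400; Unit 5B: $200; Unit 2C: $920; Unit 4A: $170

Guaranteed amounts: Unit 5B $200. Residual $2,400.
Residual split over remaining floor area 20,023: Unit 4B 648.69 → $650; Unit 2B 256.03 → $260; Unit 1A 397.22 → $400; Unit 2C 927.73 → $930; Unit 4A 170.32 → $170.
Rounding difference −$10 applied to Unit 2C → $920.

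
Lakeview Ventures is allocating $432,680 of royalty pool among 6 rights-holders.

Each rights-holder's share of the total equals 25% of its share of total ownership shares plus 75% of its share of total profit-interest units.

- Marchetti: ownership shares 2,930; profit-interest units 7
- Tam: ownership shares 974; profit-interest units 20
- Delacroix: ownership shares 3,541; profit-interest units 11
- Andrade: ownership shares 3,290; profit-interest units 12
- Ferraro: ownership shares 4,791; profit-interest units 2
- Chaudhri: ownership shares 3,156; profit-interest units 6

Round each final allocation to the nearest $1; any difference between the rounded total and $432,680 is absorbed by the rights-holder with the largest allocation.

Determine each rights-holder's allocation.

Marchetti: $56,130 · Tam: $117,540 · Delacroix: $82,048 · Andrade: $86,189 · Ferraro: $38,930 · Chaudhri: $51,843

Ownership shares total 18,682; profit-interest units total 58.
Blended shares (25% ownership shares + 75% profit-interest units): Marchetti 0.1297; Tam 0.2717; Delacroix 0.1896; Andrade 0.1992; Ferraro 0.0900; Chaudhri 0.1198.
Pro-rata amounts: Marchetti 56,129.89; Tam 117,539.52; Delacroix 82,047.62; Andrade 86,189.31; Ferraro 38,930.20; Chaudhri 51,843.45.
After rounding ($1): Marchetti $56,130; Tam $117,540; Delacroix $82,048; Andrade $86,189; Ferraro $38,930; Chaudhri $51,843. Sum = $432,680.
No rounding difference to absorb.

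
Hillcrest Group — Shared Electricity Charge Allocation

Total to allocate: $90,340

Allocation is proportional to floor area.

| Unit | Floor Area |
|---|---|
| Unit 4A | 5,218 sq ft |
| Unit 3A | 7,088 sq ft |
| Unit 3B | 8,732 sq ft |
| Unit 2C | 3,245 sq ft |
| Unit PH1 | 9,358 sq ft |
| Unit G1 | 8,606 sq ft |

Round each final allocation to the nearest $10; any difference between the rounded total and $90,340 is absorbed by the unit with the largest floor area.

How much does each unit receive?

Floor area total: 5,218 + 7,088 + 8,732 + 3,245 + 9,358 + 8,606 = 42,247.
Unrounded shares: Unit 4A 11,158.05; Unit 3A 15,156.81; Unit 3B 18,672.31; Unit 2C 6,939.03; Unit PH1 20,010.93; Unit G1 18,402.87.
At nearest $10: Unit 4A $11,160; Unit 3A $15,160; Unit 3B $18,670; Unit 2C $6,940; Unit PH1 $20,010; Unit G1 $18,400. Sum = $90,340.
Rounded total matches; no reconciliation needed.

Unit 4A: $11,160 · Unit 3A: $15,160 · Unit 3B: $18,670 · Unit 2C: $6,940 · Unit PH1: $20,010 · Unit G1: $18,400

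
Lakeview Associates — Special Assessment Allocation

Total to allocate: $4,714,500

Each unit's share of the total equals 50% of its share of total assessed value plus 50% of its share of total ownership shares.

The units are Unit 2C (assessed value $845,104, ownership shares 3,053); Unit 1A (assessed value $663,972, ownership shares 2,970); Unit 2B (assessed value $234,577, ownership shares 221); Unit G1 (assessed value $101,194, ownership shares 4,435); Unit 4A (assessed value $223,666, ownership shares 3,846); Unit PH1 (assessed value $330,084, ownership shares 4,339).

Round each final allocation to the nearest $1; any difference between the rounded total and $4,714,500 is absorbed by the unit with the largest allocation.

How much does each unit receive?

Totals — assessed value 2,398,597, ownership shares 18,864.
Blended shares (50% assessed value + 50% ownership shares): Unit 2C 0.2571; Unit 1A 0.2171; Unit 2B 0.0548; Unit G1 0.1386; Unit 4A 0.1486; Unit PH1 0.1838.
Raw shares: Unit 2C 1,212,039.72; Unit 1A 1,023,658.37; Unit 2B 258,149.58; Unit G1 653,648.29; Unit 4A 700,407.54; Unit PH1 866,596.503.
Rounded to nearest $1: Unit 2C $1,212,040; Unit 1A $1,023,658; Unit 2B $258,150; Unit G1 $653,648; Unit 4A $700,408; Unit PH1 $866,597. Sum = $4,714,501.
Difference $4,714,500 − $4,714,501 = −$1 applied to largest allocation (Unit 2C): Unit 2C becomes $1,212,039.

Unit 2C: $1,212,039; Unit 1A: $1,023,658; Unit 2B: $258,150; Unit G1: $653,648; Unit 4A: $700,408; Unit PH1: $866,597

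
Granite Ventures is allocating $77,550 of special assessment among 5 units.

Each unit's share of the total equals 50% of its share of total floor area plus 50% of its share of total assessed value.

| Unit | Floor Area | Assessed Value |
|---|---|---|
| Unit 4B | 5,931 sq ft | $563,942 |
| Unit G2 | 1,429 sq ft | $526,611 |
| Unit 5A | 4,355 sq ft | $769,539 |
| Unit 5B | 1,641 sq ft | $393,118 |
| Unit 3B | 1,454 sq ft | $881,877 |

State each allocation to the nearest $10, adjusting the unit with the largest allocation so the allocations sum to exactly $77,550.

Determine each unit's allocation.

Unit 4B: $22,510 | Unit G2: $10,250 | Unit 5A: $20,920 | Unit 5B: $9,160 | Unit 3B: $14,710

Floor area total 14,810; assessed value total 3,135,087.
Combined weights (50% floor area + 50% assessed value): Unit 4B 0.2902; Unit G2 0.1322; Unit 5A 0.2698; Unit 5B 0.1181; Unit 3B 0.1897.
Proportional shares: Unit 4B 22,503.21; Unit G2 10,254.52; Unit 5A 20,919.82; Unit 5B 9,158.52; Unit 3B 14,713.93.
Rounded to nearest $10: Unit 4B $22,500; Unit G2 $10,250; Unit 5A $20,920; Unit 5B $9,160; Unit 3B $14,710. Sum = $77,540.
Difference $77,550 − $77,540 = +$10 applied to largest allocation (Unit 4B): Unit 4B becomes $22,510.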